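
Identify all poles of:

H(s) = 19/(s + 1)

Pole is where denominator = 0: s + 1 = 0, so s = -1.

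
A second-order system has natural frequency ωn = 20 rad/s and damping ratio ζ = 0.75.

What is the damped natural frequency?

ωd = ωn√(1 - ζ²) = 20√(1 - 0.75²) = 13.23 rad/s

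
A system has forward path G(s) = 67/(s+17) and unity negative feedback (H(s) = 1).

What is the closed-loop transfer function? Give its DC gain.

T(s) = G/(1+GH) = [67/(s+17)] / [1 + 67/(s+17)] = 67/(s+17+67) = 67/(s+84). DC gain = 67/84 = 0.7976.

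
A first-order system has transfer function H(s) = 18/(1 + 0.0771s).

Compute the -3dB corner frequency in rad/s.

Corner frequency = 1/τ = 1/0.0771 = 12.97 rad/s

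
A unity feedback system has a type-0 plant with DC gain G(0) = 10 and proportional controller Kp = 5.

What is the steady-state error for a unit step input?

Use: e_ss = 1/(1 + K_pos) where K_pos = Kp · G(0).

K_pos = Kp · G(0) = 5 × 10 = 50. e_ss = 1/(1 + 50) = 0.0196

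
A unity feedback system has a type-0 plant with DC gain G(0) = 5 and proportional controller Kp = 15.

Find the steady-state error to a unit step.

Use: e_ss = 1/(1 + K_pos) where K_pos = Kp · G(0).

K_pos = Kp · G(0) = 15 × 5 = 75. e_ss = 1/(1 + 75) = 0.0132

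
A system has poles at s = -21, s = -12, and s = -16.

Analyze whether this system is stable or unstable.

All poles are in the left half-plane. System is stable.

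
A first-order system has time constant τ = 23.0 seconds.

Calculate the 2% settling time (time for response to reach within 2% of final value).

For first-order system, 2% settling time ≈ 4τ = 4 × 23.0 = 92.0 s.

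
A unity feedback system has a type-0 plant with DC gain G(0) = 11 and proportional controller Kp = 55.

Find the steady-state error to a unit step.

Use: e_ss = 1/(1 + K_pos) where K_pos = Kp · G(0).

K_pos = Kp · G(0) = 55 × 11 = 605. e_ss = 1/(1 + 605) = 0.0017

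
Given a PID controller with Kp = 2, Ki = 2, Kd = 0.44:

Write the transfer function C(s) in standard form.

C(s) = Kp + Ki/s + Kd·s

Substituting values: C(s) = 2 + 2/s + 0.44s = (0.44s² + 2s + 2)/s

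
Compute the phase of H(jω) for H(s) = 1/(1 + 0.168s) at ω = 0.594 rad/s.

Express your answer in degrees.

Phase = -arctan(ωτ) = -arctan(0.594 × 0.168) = -5.7°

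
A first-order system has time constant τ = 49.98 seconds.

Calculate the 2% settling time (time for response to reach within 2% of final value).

For first-order system, 2% settling time ≈ 4τ = 4 × 49.98 = 199.92 s.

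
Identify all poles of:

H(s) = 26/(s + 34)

Pole is where denominator = 0: s + 34 = 0, so s = -34.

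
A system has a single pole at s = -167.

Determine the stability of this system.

Pole at s = -167 is in the left half-plane. Stable.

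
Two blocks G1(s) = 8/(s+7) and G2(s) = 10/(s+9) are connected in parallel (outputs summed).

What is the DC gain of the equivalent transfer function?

Parallel: G_eq = G1 + G2. DC gain = G1(0) + G2(0) = 8/7 + 10/9 = 1.1429 + 1.1111 = 2.2540.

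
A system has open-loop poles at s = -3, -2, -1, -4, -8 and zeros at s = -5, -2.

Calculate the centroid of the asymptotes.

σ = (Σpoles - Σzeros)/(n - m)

σ = (Σpoles - Σzeros)/(n - m) = (-18 - (-7))/(5 - 2) = -11/3 = -3.67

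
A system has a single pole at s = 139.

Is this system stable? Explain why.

Pole at s = 139 is in the right half-plane. Unstable.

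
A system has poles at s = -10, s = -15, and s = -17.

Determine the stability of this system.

All poles are in the left half-plane. System is stable.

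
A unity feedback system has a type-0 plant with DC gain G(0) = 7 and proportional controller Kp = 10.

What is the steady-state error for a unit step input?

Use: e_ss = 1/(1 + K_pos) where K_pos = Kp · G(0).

K_pos = Kp · G(0) = 10 × 7 = 70. e_ss = 1/(1 + 70) = 0.0141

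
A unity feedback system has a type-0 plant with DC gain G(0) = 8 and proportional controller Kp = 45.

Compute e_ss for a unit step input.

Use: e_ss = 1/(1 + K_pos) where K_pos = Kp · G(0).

K_pos = Kp · G(0) = 45 × 8 = 360. e_ss = 1/(1 + 360) = 0.0028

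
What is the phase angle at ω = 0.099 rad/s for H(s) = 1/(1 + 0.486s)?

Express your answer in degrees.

Phase = -arctan(ωτ) = -arctan(0.099 × 0.486) = -2.8°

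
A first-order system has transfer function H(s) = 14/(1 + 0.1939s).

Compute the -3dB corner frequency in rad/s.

Corner frequency = 1/τ = 1/0.1939 = 5.157 rad/s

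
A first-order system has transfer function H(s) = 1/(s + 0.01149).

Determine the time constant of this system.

For H(s) = 1/(s + 1/τ), the pole is at -1/τ = -0.01149, so τ = 1/0.01149 = 87.03 s.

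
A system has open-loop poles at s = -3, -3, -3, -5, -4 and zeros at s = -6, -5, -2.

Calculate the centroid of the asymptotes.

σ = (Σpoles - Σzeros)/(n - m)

σ = (Σpoles - Σzeros)/(n - m) = (-18 - (-13))/(5 - 3) = -5/2 = -2.5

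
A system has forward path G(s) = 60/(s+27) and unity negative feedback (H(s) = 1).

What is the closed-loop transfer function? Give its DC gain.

T(s) = G/(1+GH) = [60/(s+27)] / [1 + 60/(s+27)] = 60/(s+27+60) = 60/(s+87). DC gain = 60/87 = 0.6897.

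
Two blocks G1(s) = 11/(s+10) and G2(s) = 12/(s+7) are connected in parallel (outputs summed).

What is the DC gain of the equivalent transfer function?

Parallel: G_eq = G1 + G2. DC gain = G1(0) + G2(0) = 11/10 + 12/7 = 1.1 + 1.7143 = 2.8143.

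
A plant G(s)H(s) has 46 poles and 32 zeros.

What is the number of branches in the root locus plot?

Root locus has n branches where n = number of poles = 46.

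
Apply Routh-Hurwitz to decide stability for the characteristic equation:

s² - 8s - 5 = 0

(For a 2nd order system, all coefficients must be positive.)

Coefficients: 1, -8, -5. b=-8, c=-5 not positive, so system is unstable.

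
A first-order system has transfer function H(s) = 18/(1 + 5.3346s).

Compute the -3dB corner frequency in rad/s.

Corner frequency = 1/τ = 1/5.3346 = 0.187 rad/s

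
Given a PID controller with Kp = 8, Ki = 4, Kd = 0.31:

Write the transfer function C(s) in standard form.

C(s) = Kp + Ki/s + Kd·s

Substituting values: C(s) = 8 + 4/s + 0.31s = (0.31s² + 8s + 4)/s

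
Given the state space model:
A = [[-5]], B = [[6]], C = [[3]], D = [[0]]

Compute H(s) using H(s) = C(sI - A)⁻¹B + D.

(sI - A)⁻¹ = 1/(s + 5). H(s) = 3 × 6/(s + 5) + 0 = 18/(s + 5).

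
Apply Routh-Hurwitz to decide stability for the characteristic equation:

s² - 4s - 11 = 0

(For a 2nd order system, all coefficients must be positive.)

Coefficients: 1, -4, -11. b=-4, c=-11 not positive, so system is unstable.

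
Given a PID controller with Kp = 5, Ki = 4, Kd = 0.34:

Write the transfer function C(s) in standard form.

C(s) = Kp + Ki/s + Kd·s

Substituting values: C(s) = 5 + 4/s + 0.34s = (0.34s² + 5s + 4)/s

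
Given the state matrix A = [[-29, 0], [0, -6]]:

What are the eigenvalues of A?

For diagonal matrix, eigenvalues are diagonal entries: λ₁ = -29, λ₂ = -6.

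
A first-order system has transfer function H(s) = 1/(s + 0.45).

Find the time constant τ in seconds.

For H(s) = 1/(s + 1/τ), the pole is at -1/τ = -0.45, so τ = 1/0.45 = 2.2222 s.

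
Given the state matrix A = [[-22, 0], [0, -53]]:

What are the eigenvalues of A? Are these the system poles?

For diagonal matrix, eigenvalues are diagonal entries: λ₁ = -22, λ₂ = -53. Eigenvalues of A = system poles.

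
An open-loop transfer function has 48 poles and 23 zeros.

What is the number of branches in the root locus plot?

Root locus has n branches where n = number of poles = 48.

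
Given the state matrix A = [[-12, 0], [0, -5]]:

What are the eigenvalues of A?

For diagonal matrix, eigenvalues are diagonal entries: λ₁ = -12, λ₂ = -5.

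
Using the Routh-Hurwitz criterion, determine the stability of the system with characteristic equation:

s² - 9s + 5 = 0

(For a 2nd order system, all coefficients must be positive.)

Coefficients: 1, -9, 5. b=-9 not positive, so system is unstable.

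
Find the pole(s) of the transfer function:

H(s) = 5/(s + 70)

Pole is where denominator = 0: s + 70 = 0, so s = -70.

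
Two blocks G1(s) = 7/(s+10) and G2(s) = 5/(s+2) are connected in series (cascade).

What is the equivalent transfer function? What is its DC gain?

Series: multiply transfer functions. G_eq = 7/(s+10) × 5/(s+2) = 35/((s+10)(s+2)). DC gain = 35/(10×2) = 1.75.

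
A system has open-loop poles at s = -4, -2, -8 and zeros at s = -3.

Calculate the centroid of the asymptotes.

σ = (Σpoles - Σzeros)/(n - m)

σ = (Σpoles - Σzeros)/(n - m) = (-14 - (-3))/(3 - 1) = -11/2 = -5.5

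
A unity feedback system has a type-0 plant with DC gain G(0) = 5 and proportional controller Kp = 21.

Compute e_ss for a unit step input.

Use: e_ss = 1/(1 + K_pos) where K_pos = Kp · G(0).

K_pos = Kp · G(0) = 21 × 5 = 105. e_ss = 1/(1 + 105) = 0.0094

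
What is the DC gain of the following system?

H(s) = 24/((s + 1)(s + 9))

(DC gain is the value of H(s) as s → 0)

DC gain = H(0) = 24/(1 × 9) = 24/9 = 2.6667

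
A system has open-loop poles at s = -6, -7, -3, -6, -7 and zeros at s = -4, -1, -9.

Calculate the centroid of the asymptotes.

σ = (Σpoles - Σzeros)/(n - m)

σ = (Σpoles - Σzeros)/(n - m) = (-29 - (-14))/(5 - 3) = -15/2 = -7.5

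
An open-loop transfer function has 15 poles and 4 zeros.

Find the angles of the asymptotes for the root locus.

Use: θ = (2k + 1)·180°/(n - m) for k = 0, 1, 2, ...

n - m = 15 - 4 = 11. Angles: θk = (2k + 1)·180°/11 = 16.36°, 49.09°, 81.82°, 114.55°, 147.27°, 180°, 212.73°, 245.45°, 278.18°, 310.91°, 343.64°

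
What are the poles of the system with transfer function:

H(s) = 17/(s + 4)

Pole is where denominator = 0: s + 4 = 0, so s = -4.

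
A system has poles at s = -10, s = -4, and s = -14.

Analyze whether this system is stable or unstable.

All poles are in the left half-plane. System is stable.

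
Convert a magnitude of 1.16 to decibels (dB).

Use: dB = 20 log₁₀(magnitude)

dB = 20 log₁₀(1.16) = 1.3 dB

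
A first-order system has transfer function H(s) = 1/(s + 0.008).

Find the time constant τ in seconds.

For H(s) = 1/(s + 1/τ), the pole is at -1/τ = -0.008, so τ = 1/0.008 = 125 s.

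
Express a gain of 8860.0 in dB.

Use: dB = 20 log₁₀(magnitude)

dB = 20 log₁₀(8860.0) = 78.9 dB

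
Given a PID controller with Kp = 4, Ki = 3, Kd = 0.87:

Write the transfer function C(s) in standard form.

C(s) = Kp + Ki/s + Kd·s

Substituting values: C(s) = 4 + 3/s + 0.87s = (0.87s² + 4s + 3)/s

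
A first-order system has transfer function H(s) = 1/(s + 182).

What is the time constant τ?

For H(s) = 1/(s + 1/τ), the pole is at -1/τ = -182, so τ = 1/182 = 0.0055 s.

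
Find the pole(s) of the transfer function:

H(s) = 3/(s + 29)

Pole is where denominator = 0: s + 29 = 0, so s = -29.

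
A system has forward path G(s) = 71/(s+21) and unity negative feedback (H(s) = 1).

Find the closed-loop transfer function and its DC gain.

T(s) = G/(1+GH) = [71/(s+21)] / [1 + 71/(s+21)] = 71/(s+21+71) = 71/(s+92). DC gain = 71/92 = 0.7717.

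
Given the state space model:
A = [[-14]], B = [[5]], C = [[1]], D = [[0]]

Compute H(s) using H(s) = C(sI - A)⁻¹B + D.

(sI - A)⁻¹ = 1/(s + 14). H(s) = 1 × 5/(s + 14) + 0 = 5/(s + 14).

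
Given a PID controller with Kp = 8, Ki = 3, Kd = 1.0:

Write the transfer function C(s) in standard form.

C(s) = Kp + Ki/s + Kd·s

Substituting values: C(s) = 8 + 3/s + 1.0s = (s² + 8s + 3)/s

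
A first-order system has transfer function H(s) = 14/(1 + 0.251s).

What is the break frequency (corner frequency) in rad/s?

Corner frequency = 1/τ = 1/0.251 = 3.984 rad/s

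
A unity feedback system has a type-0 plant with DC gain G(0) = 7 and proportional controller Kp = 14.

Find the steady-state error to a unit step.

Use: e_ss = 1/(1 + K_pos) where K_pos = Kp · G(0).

K_pos = Kp · G(0) = 14 × 7 = 98. e_ss = 1/(1 + 98) = 0.0101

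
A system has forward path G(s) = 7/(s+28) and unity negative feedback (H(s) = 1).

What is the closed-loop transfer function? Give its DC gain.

T(s) = G/(1+GH) = [7/(s+28)] / [1 + 7/(s+28)] = 7/(s+28+7) = 7/(s+35). DC gain = 7/35 = 0.2.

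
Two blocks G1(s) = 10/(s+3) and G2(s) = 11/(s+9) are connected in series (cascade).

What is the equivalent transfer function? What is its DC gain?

Series: multiply transfer functions. G_eq = 10/(s+3) × 11/(s+9) = 110/((s+3)(s+9)). DC gain = 110/(3×9) = 4.0741.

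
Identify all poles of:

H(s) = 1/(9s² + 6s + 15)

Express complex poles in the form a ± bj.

Discriminant = 6² - 4×9×15 = 36 - 540 = -504 < 0, so the poles are a complex conjugate pair s = (-6 ± j√504)/(2×9). Real part = -6/(2×9) = -6/18 ≈ -0.3333; imaginary part = ±√504/(2×9) ≈ 1.2472. Poles: s = -0.3333 ± 1.2472j.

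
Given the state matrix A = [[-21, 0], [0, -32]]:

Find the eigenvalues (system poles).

For diagonal matrix, eigenvalues are diagonal entries: λ₁ = -21, λ₂ = -32.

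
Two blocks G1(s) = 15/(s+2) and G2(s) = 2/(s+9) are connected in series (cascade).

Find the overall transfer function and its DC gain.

Series: multiply transfer functions. G_eq = 15/(s+2) × 2/(s+9) = 30/((s+2)(s+9)). DC gain = 30/(2×9) = 1.6667.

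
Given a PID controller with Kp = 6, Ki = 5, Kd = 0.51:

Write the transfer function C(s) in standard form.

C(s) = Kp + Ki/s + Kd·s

Substituting values: C(s) = 6 + 5/s + 0.51s = (0.51s² + 6s + 5)/s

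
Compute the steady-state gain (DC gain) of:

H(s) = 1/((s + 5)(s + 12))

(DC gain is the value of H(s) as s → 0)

DC gain = H(0) = 1/(5 × 12) = 1/60 = 0.0167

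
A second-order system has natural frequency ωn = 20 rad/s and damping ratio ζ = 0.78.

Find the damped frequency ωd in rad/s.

ωd = ωn√(1 - ζ²) = 20√(1 - 0.78²) = 12.52 rad/s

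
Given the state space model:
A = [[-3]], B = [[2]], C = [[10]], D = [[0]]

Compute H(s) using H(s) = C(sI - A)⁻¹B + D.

(sI - A)⁻¹ = 1/(s + 3). H(s) = 10 × 2/(s + 3) + 0 = 20/(s + 3).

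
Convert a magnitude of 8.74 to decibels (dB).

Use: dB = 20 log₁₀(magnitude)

dB = 20 log₁₀(8.74) = 18.8 dB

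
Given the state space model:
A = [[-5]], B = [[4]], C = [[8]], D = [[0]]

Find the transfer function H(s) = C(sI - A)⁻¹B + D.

(sI - A)⁻¹ = 1/(s + 5). H(s) = 8 × 4/(s + 5) + 0 = 32/(s + 5).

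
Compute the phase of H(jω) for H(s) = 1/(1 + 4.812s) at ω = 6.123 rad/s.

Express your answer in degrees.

Phase = -arctan(ωτ) = -arctan(6.123 × 4.812) = -88.1°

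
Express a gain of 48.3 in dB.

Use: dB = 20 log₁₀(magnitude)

dB = 20 log₁₀(48.3) = 33.7 dB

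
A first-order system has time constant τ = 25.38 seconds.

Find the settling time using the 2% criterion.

For first-order system, 2% settling time ≈ 4τ = 4 × 25.38 = 101.52 s.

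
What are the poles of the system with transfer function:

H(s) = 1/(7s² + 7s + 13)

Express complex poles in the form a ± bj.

Discriminant = 7² - 4×7×13 = 49 - 364 = -315 < 0, so the poles are a complex conjugate pair s = (-7 ± j√315)/(2×7). Real part = -7/(2×7) = -7/14 = -0.5; imaginary part = ±√315/(2×7) ≈ 1.2677. Poles: s = -0.5 ± 1.2677j.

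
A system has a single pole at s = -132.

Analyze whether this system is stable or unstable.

Pole at s = -132 is in the left half-plane. Stable.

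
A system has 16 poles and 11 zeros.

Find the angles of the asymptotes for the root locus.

n - m = 16 - 11 = 5. Angles: θk = (2k + 1)·180°/5 = 36°, 108°, 180°, 252°, 324°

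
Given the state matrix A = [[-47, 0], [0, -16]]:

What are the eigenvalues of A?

For diagonal matrix, eigenvalues are diagonal entries: λ₁ = -47, λ₂ = -16.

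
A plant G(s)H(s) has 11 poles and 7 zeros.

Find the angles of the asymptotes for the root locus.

n - m = 11 - 7 = 4. Angles: θk = (2k + 1)·180°/4 = 45°, 135°, 225°, 315°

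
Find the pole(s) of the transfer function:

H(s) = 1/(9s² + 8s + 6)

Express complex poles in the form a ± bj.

Discriminant = 8² - 4×9×6 = 64 - 216 = -152 < 0, so the poles are a complex conjugate pair s = (-8 ± j√152)/(2×9). Real part = -8/(2×9) = -8/18 ≈ -0.4444; imaginary part = ±√152/(2×9) ≈ 0.6849. Poles: s = -0.4444 ± 0.6849j.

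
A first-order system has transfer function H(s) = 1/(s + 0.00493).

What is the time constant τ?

For H(s) = 1/(s + 1/τ), the pole is at -1/τ = -0.00493, so τ = 1/0.00493 = 202.8 s.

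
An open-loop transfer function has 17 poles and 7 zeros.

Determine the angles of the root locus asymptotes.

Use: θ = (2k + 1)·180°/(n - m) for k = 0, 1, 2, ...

n - m = 17 - 7 = 10. Angles: θk = (2k + 1)·180°/10 = 18°, 54°, 90°, 126°, 162°, 198°, 234°, 270°, 306°, 342°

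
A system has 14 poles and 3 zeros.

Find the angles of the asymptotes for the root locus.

n - m = 14 - 3 = 11. Angles: θk = (2k + 1)·180°/11 = 16.36°, 49.09°, 81.82°, 114.55°, 147.27°, 180°, 212.73°, 245.45°, 278.18°, 310.91°, 343.64°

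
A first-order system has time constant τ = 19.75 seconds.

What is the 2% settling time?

For first-order system, 2% settling time ≈ 4τ = 4 × 19.75 = 79.0 s.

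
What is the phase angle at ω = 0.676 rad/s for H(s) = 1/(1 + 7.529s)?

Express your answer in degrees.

Phase = -arctan(ωτ) = -arctan(0.676 × 7.529) = -78.9°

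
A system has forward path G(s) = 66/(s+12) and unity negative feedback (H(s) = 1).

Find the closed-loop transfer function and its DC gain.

T(s) = G/(1+GH) = [66/(s+12)] / [1 + 66/(s+12)] = 66/(s+12+66) = 66/(s+78). DC gain = 66/78 = 0.8462.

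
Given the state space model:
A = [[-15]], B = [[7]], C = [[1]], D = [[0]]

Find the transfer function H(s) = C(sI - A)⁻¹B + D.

(sI - A)⁻¹ = 1/(s + 15). H(s) = 1 × 7/(s + 15) + 0 = 7/(s + 15).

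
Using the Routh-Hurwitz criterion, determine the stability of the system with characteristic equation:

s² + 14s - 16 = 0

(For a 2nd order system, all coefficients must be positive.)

Coefficients: 1, 14, -16. c=-16 not positive, so system is unstable.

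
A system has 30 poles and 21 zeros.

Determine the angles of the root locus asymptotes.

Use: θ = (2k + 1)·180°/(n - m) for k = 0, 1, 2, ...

n - m = 30 - 21 = 9. Angles: θk = (2k + 1)·180°/9 = 20°, 60°, 100°, 140°, 180°, 220°, 260°, 300°, 340°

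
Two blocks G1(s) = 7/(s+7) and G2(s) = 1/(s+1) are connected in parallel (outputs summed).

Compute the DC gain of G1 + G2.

Parallel: G_eq = G1 + G2. DC gain = G1(0) + G2(0) = 7/7 + 1/1 = 1 + 1 = 2.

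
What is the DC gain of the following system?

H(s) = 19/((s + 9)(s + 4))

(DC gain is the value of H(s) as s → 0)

DC gain = H(0) = 19/(9 × 4) = 19/36 = 0.5278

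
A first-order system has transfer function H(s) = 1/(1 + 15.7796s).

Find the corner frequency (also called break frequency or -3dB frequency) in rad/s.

Corner frequency = 1/τ = 1/15.7796 = 0.063 rad/s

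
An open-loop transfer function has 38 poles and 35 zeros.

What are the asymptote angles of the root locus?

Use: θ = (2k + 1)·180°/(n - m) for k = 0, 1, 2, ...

n - m = 38 - 35 = 3. Angles: θk = (2k + 1)·180°/3 = 60°, 180°, 300°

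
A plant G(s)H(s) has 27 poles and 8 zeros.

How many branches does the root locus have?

Root locus has n branches where n = number of poles = 27.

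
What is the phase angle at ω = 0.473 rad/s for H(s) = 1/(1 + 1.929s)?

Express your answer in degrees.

Phase = -arctan(ωτ) = -arctan(0.473 × 1.929) = -42.4°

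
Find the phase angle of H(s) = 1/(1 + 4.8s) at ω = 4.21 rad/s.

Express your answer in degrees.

Phase = -arctan(ωτ) = -arctan(4.21 × 4.8) = -87.2°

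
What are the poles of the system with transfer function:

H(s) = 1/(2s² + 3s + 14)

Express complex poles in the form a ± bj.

Discriminant = 3² - 4×2×14 = 9 - 112 = -103 < 0, so the poles are a complex conjugate pair s = (-3 ± j√103)/(2×2). Real part = -3/(2×2) = -3/4 = -0.75; imaginary part = ±√103/(2×2) ≈ 2.5372. Poles: s = -0.75 ± 2.5372j.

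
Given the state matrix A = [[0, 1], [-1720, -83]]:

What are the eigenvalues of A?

det(A - λI) = λ² - (-83)λ + 1720 = (λ - (-40))(λ - (-43)). Eigenvalues: -40, -43.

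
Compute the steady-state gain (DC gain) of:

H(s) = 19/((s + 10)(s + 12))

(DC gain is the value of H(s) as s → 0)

DC gain = H(0) = 19/(10 × 12) = 19/120 = 0.1583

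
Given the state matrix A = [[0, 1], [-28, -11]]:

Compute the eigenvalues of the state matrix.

det(A - λI) = λ² - (-11)λ + 28 = (λ - (-7))(λ - (-4)). Eigenvalues: -7, -4.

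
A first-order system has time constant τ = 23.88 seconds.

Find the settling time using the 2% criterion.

For first-order system, 2% settling time ≈ 4τ = 4 × 23.88 = 95.52 s.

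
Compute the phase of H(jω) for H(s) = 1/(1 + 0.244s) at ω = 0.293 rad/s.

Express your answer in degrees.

Phase = -arctan(ωτ) = -arctan(0.293 × 0.244) = -4.1°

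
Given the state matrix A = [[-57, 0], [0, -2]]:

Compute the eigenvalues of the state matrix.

For diagonal matrix, eigenvalues are diagonal entries: λ₁ = -57, λ₂ = -2.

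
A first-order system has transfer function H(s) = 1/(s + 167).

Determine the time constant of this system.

For H(s) = 1/(s + 1/τ), the pole is at -1/τ = -167, so τ = 1/167 = 0.0060 s.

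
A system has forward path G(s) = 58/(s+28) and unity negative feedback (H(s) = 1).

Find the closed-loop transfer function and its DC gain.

T(s) = G/(1+GH) = [58/(s+28)] / [1 + 58/(s+28)] = 58/(s+28+58) = 58/(s+86). DC gain = 58/86 = 0.6744.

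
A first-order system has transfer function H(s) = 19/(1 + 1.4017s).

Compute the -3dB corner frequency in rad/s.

Corner frequency = 1/τ = 1/1.4017 = 0.713 rad/s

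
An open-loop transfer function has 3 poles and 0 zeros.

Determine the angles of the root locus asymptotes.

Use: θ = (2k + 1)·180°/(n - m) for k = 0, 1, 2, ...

n - m = 3 - 0 = 3. Angles: θk = (2k + 1)·180°/3 = 60°, 180°, 300°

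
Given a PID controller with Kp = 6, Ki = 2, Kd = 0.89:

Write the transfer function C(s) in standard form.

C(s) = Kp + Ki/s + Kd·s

Substituting values: C(s) = 6 + 2/s + 0.89s = (0.89s² + 6s + 2)/s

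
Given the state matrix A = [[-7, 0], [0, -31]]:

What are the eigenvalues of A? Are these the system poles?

For diagonal matrix, eigenvalues are diagonal entries: λ₁ = -7, λ₂ = -31. Eigenvalues of A = system poles.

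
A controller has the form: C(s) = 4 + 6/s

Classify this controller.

This is a Proportional-Integral (PI) controller.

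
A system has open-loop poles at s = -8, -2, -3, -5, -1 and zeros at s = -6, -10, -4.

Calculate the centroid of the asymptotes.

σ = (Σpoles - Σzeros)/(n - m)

σ = (Σpoles - Σzeros)/(n - m) = (-19 - (-20))/(5 - 3) = 1/2 = 0.5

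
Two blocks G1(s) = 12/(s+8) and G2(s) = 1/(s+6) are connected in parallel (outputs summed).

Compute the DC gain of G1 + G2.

Parallel: G_eq = G1 + G2. DC gain = G1(0) + G2(0) = 12/8 + 1/6 = 1.5 + 0.1667 = 1.6667.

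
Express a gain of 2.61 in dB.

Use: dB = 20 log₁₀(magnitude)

dB = 20 log₁₀(2.61) = 8.3 dB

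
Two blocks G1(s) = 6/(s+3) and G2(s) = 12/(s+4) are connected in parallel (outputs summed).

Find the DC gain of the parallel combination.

Parallel: G_eq = G1 + G2. DC gain = G1(0) + G2(0) = 6/3 + 12/4 = 2 + 3 = 5.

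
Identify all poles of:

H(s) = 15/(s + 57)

Pole is where denominator = 0: s + 57 = 0, so s = -57.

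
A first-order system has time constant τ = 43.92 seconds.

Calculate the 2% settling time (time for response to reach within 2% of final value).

For first-order system, 2% settling time ≈ 4τ = 4 × 43.92 = 175.68 s.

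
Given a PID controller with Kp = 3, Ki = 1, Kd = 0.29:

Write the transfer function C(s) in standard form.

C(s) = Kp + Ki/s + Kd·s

Substituting values: C(s) = 3 + 1/s + 0.29s = (0.29s² + 3s + 1)/s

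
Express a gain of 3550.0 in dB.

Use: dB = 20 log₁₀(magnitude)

dB = 20 log₁₀(3550.0) = 71.0 dB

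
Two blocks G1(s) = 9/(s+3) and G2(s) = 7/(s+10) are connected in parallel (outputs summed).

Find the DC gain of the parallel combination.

Parallel: G_eq = G1 + G2. DC gain = G1(0) + G2(0) = 9/3 + 7/10 = 3 + 0.7 = 3.7.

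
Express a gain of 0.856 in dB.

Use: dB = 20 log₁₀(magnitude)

dB = 20 log₁₀(0.856) = -1.4 dB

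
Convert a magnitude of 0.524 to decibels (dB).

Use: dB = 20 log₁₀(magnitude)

dB = 20 log₁₀(0.524) = -5.6 dB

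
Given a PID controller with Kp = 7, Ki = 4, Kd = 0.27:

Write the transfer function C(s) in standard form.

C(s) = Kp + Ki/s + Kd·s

Substituting values: C(s) = 7 + 4/s + 0.27s = (0.27s² + 7s + 4)/s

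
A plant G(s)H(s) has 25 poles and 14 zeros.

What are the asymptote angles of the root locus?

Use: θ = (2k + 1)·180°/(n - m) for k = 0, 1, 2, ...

n - m = 25 - 14 = 11. Angles: θk = (2k + 1)·180°/11 = 16.36°, 49.09°, 81.82°, 114.55°, 147.27°, 180°, 212.73°, 245.45°, 278.18°, 310.91°, 343.64°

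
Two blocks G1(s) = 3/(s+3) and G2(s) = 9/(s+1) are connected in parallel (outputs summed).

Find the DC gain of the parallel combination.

Parallel: G_eq = G1 + G2. DC gain = G1(0) + G2(0) = 3/3 + 9/1 = 1 + 9 = 10.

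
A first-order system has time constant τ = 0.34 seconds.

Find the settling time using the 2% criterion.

For first-order system, 2% settling time ≈ 4τ = 4 × 0.34 = 1.36 s.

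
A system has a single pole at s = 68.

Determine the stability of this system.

Pole at s = 68 is in the right half-plane. Unstable.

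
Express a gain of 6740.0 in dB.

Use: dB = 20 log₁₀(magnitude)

dB = 20 log₁₀(6740.0) = 76.6 dB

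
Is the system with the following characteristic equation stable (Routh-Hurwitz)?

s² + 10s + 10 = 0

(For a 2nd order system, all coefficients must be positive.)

Coefficients: 1, 10, 10. All positive, so system is stable.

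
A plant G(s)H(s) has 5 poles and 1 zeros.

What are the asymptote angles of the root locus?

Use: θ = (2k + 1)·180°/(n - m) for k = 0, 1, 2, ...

n - m = 5 - 1 = 4. Angles: θk = (2k + 1)·180°/4 = 45°, 135°, 225°, 315°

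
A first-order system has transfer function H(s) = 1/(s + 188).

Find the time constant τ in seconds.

For H(s) = 1/(s + 1/τ), the pole is at -1/τ = -188, so τ = 1/188 = 0.0053 s.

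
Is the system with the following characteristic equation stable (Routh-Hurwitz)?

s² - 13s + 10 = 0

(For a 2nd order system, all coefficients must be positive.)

Coefficients: 1, -13, 10. b=-13 not positive, so system is unstable.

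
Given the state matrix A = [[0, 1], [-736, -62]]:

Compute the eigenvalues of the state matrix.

det(A - λI) = λ² - (-62)λ + 736 = (λ - (-46))(λ - (-16)). Eigenvalues: -46, -16.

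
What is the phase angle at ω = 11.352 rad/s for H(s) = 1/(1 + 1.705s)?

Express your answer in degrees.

Phase = -arctan(ωτ) = -arctan(11.352 × 1.705) = -87.0°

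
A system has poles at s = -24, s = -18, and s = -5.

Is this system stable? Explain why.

All poles are in the left half-plane. System is stable.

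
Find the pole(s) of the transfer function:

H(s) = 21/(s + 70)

Pole is where denominator = 0: s + 70 = 0, so s = -70.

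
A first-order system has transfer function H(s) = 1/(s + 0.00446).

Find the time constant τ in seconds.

For H(s) = 1/(s + 1/τ), the pole is at -1/τ = -0.00446, so τ = 1/0.00446 = 224.2 s.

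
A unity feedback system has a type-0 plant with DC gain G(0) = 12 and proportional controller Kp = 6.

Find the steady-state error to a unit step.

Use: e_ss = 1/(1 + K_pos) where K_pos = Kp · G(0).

K_pos = Kp · G(0) = 6 × 12 = 72. e_ss = 1/(1 + 72) = 0.0137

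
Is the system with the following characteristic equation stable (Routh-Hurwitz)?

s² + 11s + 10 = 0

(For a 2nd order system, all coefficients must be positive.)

Coefficients: 1, 11, 10. All positive, so system is stable.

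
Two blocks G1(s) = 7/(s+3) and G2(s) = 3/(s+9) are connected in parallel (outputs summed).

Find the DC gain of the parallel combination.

Parallel: G_eq = G1 + G2. DC gain = G1(0) + G2(0) = 7/3 + 3/9 = 2.3333 + 0.3333 = 2.6667.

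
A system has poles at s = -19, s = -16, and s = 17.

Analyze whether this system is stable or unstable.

Pole(s) at s = 17 are not in the left half-plane. System is unstable.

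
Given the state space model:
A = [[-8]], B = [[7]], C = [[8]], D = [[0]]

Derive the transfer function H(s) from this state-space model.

(sI - A)⁻¹ = 1/(s + 8). H(s) = 8 × 7/(s + 8) + 0 = 56/(s + 8).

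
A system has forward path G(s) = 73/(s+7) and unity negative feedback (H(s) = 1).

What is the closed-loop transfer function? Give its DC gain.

T(s) = G/(1+GH) = [73/(s+7)] / [1 + 73/(s+7)] = 73/(s+7+73) = 73/(s+80). DC gain = 73/80 = 0.9125.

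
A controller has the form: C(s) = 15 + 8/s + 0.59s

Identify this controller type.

This is a Proportional-Integral-Derivative (PID) controller.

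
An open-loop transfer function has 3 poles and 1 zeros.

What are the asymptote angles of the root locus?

n - m = 3 - 1 = 2. Angles: θk = (2k + 1)·180°/2 = 90°, 270°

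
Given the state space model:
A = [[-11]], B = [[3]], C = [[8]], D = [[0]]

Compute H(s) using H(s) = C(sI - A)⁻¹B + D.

(sI - A)⁻¹ = 1/(s + 11). H(s) = 8 × 3/(s + 11) + 0 = 24/(s + 11).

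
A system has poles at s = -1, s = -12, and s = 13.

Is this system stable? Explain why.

Pole(s) at s = 13 are not in the left half-plane. System is unstable.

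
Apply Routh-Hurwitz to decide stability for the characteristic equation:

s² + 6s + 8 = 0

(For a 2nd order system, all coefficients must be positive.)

Coefficients: 1, 6, 8. All positive, so system is stable.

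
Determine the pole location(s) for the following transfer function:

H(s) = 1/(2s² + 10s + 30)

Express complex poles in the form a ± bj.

Discriminant = 10² - 4×2×30 = 100 - 240 = -140 < 0, so the poles are a complex conjugate pair s = (-10 ± j√140)/(2×2). Real part = -10/(2×2) = -10/4 = -2.5; imaginary part = ±√140/(2×2) ≈ 2.9580. Poles: s = -2.5 ± 2.9580j.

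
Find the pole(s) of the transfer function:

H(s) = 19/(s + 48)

Pole is where denominator = 0: s + 48 = 0, so s = -48.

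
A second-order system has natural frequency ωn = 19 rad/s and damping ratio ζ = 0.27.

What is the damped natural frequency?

ωd = ωn√(1 - ζ²) = 19√(1 - 0.27²) = 18.29 rad/s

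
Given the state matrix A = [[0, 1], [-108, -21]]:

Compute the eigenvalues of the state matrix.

det(A - λI) = λ² - (-21)λ + 108 = (λ - (-9))(λ - (-12)). Eigenvalues: -9, -12.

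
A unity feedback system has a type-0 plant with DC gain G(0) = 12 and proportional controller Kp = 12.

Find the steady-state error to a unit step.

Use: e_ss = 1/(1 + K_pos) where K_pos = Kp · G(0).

K_pos = Kp · G(0) = 12 × 12 = 144. e_ss = 1/(1 + 144) = 0.0069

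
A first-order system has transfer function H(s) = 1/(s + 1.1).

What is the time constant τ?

For H(s) = 1/(s + 1/τ), the pole is at -1/τ = -1.1, so τ = 1/1.1 = 0.9091 s.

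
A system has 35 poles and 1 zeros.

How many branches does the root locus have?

Root locus has n branches where n = number of poles = 35.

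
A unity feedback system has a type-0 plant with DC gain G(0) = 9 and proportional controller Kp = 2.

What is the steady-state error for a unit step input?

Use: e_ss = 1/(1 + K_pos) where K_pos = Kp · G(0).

K_pos = Kp · G(0) = 2 × 9 = 18. e_ss = 1/(1 + 18) = 0.0526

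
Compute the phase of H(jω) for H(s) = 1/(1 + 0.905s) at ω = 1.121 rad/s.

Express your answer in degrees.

Phase = -arctan(ωτ) = -arctan(1.121 × 0.905) = -45.4°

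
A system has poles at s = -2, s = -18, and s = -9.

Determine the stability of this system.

All poles are in the left half-plane. System is stable.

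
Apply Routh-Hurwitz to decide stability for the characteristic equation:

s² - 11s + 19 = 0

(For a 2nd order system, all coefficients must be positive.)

Coefficients: 1, -11, 19. b=-11 not positive, so system is unstable.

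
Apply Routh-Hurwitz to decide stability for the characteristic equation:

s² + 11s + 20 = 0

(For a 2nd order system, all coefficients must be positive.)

Coefficients: 1, 11, 20. All positive, so system is stable.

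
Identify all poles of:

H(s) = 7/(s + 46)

Pole is where denominator = 0: s + 46 = 0, so s = -46.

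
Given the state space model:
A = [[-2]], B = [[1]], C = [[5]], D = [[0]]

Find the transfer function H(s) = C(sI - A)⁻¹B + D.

(sI - A)⁻¹ = 1/(s + 2). H(s) = 5 × 1/(s + 2) + 0 = 5/(s + 2).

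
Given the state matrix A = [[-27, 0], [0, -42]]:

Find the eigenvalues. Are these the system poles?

For diagonal matrix, eigenvalues are diagonal entries: λ₁ = -27, λ₂ = -42. Eigenvalues of A = system poles.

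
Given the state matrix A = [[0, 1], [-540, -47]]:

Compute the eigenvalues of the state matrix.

det(A - λI) = λ² - (-47)λ + 540 = (λ - (-20))(λ - (-27)). Eigenvalues: -20, -27.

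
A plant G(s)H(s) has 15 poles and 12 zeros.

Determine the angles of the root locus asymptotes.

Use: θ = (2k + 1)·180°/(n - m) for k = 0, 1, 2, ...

n - m = 15 - 12 = 3. Angles: θk = (2k + 1)·180°/3 = 60°, 180°, 300°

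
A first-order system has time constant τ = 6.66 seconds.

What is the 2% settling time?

For first-order system, 2% settling time ≈ 4τ = 4 × 6.66 = 26.64 s.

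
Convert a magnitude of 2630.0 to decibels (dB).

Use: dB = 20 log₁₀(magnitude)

dB = 20 log₁₀(2630.0) = 68.4 dB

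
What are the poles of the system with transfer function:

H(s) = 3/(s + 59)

Pole is where denominator = 0: s + 59 = 0, so s = -59.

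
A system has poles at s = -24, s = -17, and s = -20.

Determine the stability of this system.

All poles are in the left half-plane. System is stable.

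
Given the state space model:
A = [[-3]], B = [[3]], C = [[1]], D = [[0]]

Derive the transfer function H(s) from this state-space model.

(sI - A)⁻¹ = 1/(s + 3). H(s) = 1 × 3/(s + 3) + 0 = 3/(s + 3).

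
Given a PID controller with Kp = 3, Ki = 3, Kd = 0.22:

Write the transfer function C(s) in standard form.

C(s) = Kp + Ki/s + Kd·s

Substituting values: C(s) = 3 + 3/s + 0.22s = (0.22s² + 3s + 3)/s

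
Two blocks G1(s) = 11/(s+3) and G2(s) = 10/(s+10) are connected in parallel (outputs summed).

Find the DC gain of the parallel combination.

Parallel: G_eq = G1 + G2. DC gain = G1(0) + G2(0) = 11/3 + 10/10 = 3.6667 + 1 = 4.6667.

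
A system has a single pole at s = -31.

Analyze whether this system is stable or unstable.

Pole at s = -31 is in the left half-plane. Stable.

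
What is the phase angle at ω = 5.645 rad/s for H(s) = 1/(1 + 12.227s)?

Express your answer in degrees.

Phase = -arctan(ωτ) = -arctan(5.645 × 12.227) = -89.2°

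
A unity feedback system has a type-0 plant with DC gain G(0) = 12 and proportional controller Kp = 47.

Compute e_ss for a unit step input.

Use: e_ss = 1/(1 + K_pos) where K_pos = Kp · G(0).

K_pos = Kp · G(0) = 47 × 12 = 564. e_ss = 1/(1 + 564) = 0.0018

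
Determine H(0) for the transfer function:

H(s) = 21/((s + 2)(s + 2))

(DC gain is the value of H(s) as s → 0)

DC gain = H(0) = 21/(2 × 2) = 21/4 = 5.25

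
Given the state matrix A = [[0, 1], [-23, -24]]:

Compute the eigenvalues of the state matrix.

det(A - λI) = λ² - (-24)λ + 23 = (λ - (-1))(λ - (-23)). Eigenvalues: -1, -23.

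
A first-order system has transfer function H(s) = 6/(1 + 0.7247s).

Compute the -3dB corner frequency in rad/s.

Corner frequency = 1/τ = 1/0.7247 = 1.38 rad/s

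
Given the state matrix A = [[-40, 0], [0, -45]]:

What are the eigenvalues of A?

For diagonal matrix, eigenvalues are diagonal entries: λ₁ = -40, λ₂ = -45.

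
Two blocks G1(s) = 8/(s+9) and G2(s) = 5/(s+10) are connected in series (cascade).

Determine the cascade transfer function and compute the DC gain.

Series: multiply transfer functions. G_eq = 8/(s+9) × 5/(s+10) = 40/((s+9)(s+10)). DC gain = 40/(9×10) = 0.4444.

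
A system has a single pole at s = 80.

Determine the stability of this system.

Pole at s = 80 is in the right half-plane. Unstable.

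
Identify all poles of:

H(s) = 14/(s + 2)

Pole is where denominator = 0: s + 2 = 0, so s = -2.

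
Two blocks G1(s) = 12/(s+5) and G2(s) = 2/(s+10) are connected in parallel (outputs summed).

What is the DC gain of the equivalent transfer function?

Parallel: G_eq = G1 + G2. DC gain = G1(0) + G2(0) = 12/5 + 2/10 = 2.4 + 0.2 = 2.6.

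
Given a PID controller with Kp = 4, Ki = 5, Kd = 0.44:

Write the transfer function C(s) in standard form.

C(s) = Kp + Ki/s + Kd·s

Substituting values: C(s) = 4 + 5/s + 0.44s = (0.44s² + 4s + 5)/s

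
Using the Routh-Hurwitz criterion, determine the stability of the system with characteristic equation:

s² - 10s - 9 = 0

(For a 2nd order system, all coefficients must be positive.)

Coefficients: 1, -10, -9. b=-10, c=-9 not positive, so system is unstable.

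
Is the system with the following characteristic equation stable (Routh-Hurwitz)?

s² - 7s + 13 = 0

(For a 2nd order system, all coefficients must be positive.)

Coefficients: 1, -7, 13. b=-7 not positive, so system is unstable.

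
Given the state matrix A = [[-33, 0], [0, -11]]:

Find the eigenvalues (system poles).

For diagonal matrix, eigenvalues are diagonal entries: λ₁ = -33, λ₂ = -11.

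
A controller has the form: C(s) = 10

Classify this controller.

This is a Proportional (P) controller.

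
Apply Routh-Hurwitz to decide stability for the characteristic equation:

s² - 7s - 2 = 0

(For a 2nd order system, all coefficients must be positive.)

Coefficients: 1, -7, -2. b=-7, c=-2 not positive, so system is unstable.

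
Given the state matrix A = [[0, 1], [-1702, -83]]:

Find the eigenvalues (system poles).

det(A - λI) = λ² - (-83)λ + 1702 = (λ - (-37))(λ - (-46)). Eigenvalues: -37, -46.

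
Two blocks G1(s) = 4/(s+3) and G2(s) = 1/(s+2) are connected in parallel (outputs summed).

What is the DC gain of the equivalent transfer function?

Parallel: G_eq = G1 + G2. DC gain = G1(0) + G2(0) = 4/3 + 1/2 = 1.3333 + 0.5 = 1.8333.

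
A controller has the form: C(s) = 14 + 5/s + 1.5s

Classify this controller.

This is a Proportional-Integral-Derivative (PID) controller.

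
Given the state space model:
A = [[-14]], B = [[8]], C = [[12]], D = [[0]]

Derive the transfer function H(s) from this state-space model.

(sI - A)⁻¹ = 1/(s + 14). H(s) = 12 × 8/(s + 14) + 0 = 96/(s + 14).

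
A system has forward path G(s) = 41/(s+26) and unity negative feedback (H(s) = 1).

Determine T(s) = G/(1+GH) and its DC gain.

T(s) = G/(1+GH) = [41/(s+26)] / [1 + 41/(s+26)] = 41/(s+26+41) = 41/(s+67). DC gain = 41/67 = 0.6119.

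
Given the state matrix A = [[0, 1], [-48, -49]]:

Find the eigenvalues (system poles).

det(A - λI) = λ² - (-49)λ + 48 = (λ - (-48))(λ - (-1)). Eigenvalues: -48, -1.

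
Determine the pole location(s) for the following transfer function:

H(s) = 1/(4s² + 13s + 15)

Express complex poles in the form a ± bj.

Discriminant = 13² - 4×4×15 = 169 - 240 = -71 < 0, so the poles are a complex conjugate pair s = (-13 ± j√71)/(2×4). Real part = -13/(2×4) = -13/8 = -1.625; imaginary part = ±√71/(2×4) ≈ 1.0533. Poles: s = -1.625 ± 1.0533j.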